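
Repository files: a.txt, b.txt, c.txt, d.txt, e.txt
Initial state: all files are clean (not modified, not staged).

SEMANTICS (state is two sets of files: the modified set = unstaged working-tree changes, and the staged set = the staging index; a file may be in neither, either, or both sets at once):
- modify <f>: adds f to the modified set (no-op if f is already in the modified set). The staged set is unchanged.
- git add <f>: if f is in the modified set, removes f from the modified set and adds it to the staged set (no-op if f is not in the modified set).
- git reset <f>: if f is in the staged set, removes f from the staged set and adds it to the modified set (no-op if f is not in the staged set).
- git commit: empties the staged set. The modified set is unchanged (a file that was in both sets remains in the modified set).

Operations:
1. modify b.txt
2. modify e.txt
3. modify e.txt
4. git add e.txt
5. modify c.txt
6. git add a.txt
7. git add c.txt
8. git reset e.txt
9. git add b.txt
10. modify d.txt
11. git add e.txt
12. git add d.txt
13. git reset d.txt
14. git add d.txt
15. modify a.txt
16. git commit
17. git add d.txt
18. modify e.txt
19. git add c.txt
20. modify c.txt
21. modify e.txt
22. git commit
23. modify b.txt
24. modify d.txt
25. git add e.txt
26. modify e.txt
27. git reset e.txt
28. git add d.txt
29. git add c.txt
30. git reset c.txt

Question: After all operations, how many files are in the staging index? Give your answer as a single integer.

After op 1 (modify b.txt): modified={b.txt} staged={none}
After op 2 (modify e.txt): modified={b.txt, e.txt} staged={none}
After op 3 (modify e.txt): modified={b.txt, e.txt} staged={none}
After op 4 (git add e.txt): modified={b.txt} staged={e.txt}
After op 5 (modify c.txt): modified={b.txt, c.txt} staged={e.txt}
After op 6 (git add a.txt): modified={b.txt, c.txt} staged={e.txt}
After op 7 (git add c.txt): modified={b.txt} staged={c.txt, e.txt}
After op 8 (git reset e.txt): modified={b.txt, e.txt} staged={c.txt}
After op 9 (git add b.txt): modified={e.txt} staged={b.txt, c.txt}
After op 10 (modify d.txt): modified={d.txt, e.txt} staged={b.txt, c.txt}
After op 11 (git add e.txt): modified={d.txt} staged={b.txt, c.txt, e.txt}
After op 12 (git add d.txt): modified={none} staged={b.txt, c.txt, d.txt, e.txt}
After op 13 (git reset d.txt): modified={d.txt} staged={b.txt, c.txt, e.txt}
After op 14 (git add d.txt): modified={none} staged={b.txt, c.txt, d.txt, e.txt}
After op 15 (modify a.txt): modified={a.txt} staged={b.txt, c.txt, d.txt, e.txt}
After op 16 (git commit): modified={a.txt} staged={none}
After op 17 (git add d.txt): modified={a.txt} staged={none}
After op 18 (modify e.txt): modified={a.txt, e.txt} staged={none}
After op 19 (git add c.txt): modified={a.txt, e.txt} staged={none}
After op 20 (modify c.txt): modified={a.txt, c.txt, e.txt} staged={none}
After op 21 (modify e.txt): modified={a.txt, c.txt, e.txt} staged={none}
After op 22 (git commit): modified={a.txt, c.txt, e.txt} staged={none}
After op 23 (modify b.txt): modified={a.txt, b.txt, c.txt, e.txt} staged={none}
After op 24 (modify d.txt): modified={a.txt, b.txt, c.txt, d.txt, e.txt} staged={none}
After op 25 (git add e.txt): modified={a.txt, b.txt, c.txt, d.txt} staged={e.txt}
After op 26 (modify e.txt): modified={a.txt, b.txt, c.txt, d.txt, e.txt} staged={e.txt}
After op 27 (git reset e.txt): modified={a.txt, b.txt, c.txt, d.txt, e.txt} staged={none}
After op 28 (git add d.txt): modified={a.txt, b.txt, c.txt, e.txt} staged={d.txt}
After op 29 (git add c.txt): modified={a.txt, b.txt, e.txt} staged={c.txt, d.txt}
After op 30 (git reset c.txt): modified={a.txt, b.txt, c.txt, e.txt} staged={d.txt}
Final staged set: {d.txt} -> count=1

Answer: 1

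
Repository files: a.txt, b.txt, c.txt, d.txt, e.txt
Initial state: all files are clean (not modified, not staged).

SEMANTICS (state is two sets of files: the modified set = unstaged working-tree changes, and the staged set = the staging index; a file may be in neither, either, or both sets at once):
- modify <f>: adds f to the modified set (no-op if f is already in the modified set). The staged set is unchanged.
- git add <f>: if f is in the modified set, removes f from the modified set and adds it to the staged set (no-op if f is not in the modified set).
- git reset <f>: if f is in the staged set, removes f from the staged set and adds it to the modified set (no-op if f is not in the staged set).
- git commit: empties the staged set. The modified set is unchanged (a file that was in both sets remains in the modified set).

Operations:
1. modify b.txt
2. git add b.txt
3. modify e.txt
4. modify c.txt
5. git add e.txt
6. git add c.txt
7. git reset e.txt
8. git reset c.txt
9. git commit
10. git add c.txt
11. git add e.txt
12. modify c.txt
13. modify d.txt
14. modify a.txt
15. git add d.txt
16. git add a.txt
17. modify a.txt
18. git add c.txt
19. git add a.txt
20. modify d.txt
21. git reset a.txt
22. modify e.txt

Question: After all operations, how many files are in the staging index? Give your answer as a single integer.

Answer: 3

Derivation:
After op 1 (modify b.txt): modified={b.txt} staged={none}
After op 2 (git add b.txt): modified={none} staged={b.txt}
After op 3 (modify e.txt): modified={e.txt} staged={b.txt}
After op 4 (modify c.txt): modified={c.txt, e.txt} staged={b.txt}
After op 5 (git add e.txt): modified={c.txt} staged={b.txt, e.txt}
After op 6 (git add c.txt): modified={none} staged={b.txt, c.txt, e.txt}
After op 7 (git reset e.txt): modified={e.txt} staged={b.txt, c.txt}
After op 8 (git reset c.txt): modified={c.txt, e.txt} staged={b.txt}
After op 9 (git commit): modified={c.txt, e.txt} staged={none}
After op 10 (git add c.txt): modified={e.txt} staged={c.txt}
After op 11 (git add e.txt): modified={none} staged={c.txt, e.txt}
After op 12 (modify c.txt): modified={c.txt} staged={c.txt, e.txt}
After op 13 (modify d.txt): modified={c.txt, d.txt} staged={c.txt, e.txt}
After op 14 (modify a.txt): modified={a.txt, c.txt, d.txt} staged={c.txt, e.txt}
After op 15 (git add d.txt): modified={a.txt, c.txt} staged={c.txt, d.txt, e.txt}
After op 16 (git add a.txt): modified={c.txt} staged={a.txt, c.txt, d.txt, e.txt}
After op 17 (modify a.txt): modified={a.txt, c.txt} staged={a.txt, c.txt, d.txt, e.txt}
After op 18 (git add c.txt): modified={a.txt} staged={a.txt, c.txt, d.txt, e.txt}
After op 19 (git add a.txt): modified={none} staged={a.txt, c.txt, d.txt, e.txt}
After op 20 (modify d.txt): modified={d.txt} staged={a.txt, c.txt, d.txt, e.txt}
After op 21 (git reset a.txt): modified={a.txt, d.txt} staged={c.txt, d.txt, e.txt}
After op 22 (modify e.txt): modified={a.txt, d.txt, e.txt} staged={c.txt, d.txt, e.txt}
Final staged set: {c.txt, d.txt, e.txt} -> count=3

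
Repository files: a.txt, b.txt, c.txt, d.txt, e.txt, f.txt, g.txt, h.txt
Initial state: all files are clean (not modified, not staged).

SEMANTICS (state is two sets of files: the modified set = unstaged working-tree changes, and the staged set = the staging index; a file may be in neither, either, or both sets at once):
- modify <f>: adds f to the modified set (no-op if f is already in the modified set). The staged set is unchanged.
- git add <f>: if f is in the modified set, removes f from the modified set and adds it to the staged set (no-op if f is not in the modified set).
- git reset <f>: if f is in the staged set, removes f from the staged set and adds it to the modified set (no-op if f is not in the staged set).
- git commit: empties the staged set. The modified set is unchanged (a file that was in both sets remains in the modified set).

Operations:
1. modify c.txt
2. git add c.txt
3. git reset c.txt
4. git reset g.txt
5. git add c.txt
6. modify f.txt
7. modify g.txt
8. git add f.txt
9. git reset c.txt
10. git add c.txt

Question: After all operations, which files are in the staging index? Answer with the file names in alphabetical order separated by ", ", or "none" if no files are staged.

After op 1 (modify c.txt): modified={c.txt} staged={none}
After op 2 (git add c.txt): modified={none} staged={c.txt}
After op 3 (git reset c.txt): modified={c.txt} staged={none}
After op 4 (git reset g.txt): modified={c.txt} staged={none}
After op 5 (git add c.txt): modified={none} staged={c.txt}
After op 6 (modify f.txt): modified={f.txt} staged={c.txt}
After op 7 (modify g.txt): modified={f.txt, g.txt} staged={c.txt}
After op 8 (git add f.txt): modified={g.txt} staged={c.txt, f.txt}
After op 9 (git reset c.txt): modified={c.txt, g.txt} staged={f.txt}
After op 10 (git add c.txt): modified={g.txt} staged={c.txt, f.txt}

Answer: c.txt, f.txt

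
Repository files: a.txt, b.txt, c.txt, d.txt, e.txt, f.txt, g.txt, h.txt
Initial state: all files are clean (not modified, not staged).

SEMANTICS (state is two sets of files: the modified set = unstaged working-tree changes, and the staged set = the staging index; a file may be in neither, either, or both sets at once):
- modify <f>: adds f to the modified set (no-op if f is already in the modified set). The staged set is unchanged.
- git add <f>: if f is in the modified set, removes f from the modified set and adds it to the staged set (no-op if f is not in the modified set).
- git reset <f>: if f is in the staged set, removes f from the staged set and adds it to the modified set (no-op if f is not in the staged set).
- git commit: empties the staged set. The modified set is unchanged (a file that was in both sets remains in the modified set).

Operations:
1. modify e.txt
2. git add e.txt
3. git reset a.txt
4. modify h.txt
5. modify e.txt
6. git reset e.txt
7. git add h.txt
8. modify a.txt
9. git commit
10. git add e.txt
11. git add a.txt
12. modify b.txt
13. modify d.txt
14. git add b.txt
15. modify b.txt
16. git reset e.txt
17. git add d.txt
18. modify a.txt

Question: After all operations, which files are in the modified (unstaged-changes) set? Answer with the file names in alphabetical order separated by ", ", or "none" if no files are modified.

Answer: a.txt, b.txt, e.txt

Derivation:
After op 1 (modify e.txt): modified={e.txt} staged={none}
After op 2 (git add e.txt): modified={none} staged={e.txt}
After op 3 (git reset a.txt): modified={none} staged={e.txt}
After op 4 (modify h.txt): modified={h.txt} staged={e.txt}
After op 5 (modify e.txt): modified={e.txt, h.txt} staged={e.txt}
After op 6 (git reset e.txt): modified={e.txt, h.txt} staged={none}
After op 7 (git add h.txt): modified={e.txt} staged={h.txt}
After op 8 (modify a.txt): modified={a.txt, e.txt} staged={h.txt}
After op 9 (git commit): modified={a.txt, e.txt} staged={none}
After op 10 (git add e.txt): modified={a.txt} staged={e.txt}
After op 11 (git add a.txt): modified={none} staged={a.txt, e.txt}
After op 12 (modify b.txt): modified={b.txt} staged={a.txt, e.txt}
After op 13 (modify d.txt): modified={b.txt, d.txt} staged={a.txt, e.txt}
After op 14 (git add b.txt): modified={d.txt} staged={a.txt, b.txt, e.txt}
After op 15 (modify b.txt): modified={b.txt, d.txt} staged={a.txt, b.txt, e.txt}
After op 16 (git reset e.txt): modified={b.txt, d.txt, e.txt} staged={a.txt, b.txt}
After op 17 (git add d.txt): modified={b.txt, e.txt} staged={a.txt, b.txt, d.txt}
After op 18 (modify a.txt): modified={a.txt, b.txt, e.txt} staged={a.txt, b.txt, d.txt}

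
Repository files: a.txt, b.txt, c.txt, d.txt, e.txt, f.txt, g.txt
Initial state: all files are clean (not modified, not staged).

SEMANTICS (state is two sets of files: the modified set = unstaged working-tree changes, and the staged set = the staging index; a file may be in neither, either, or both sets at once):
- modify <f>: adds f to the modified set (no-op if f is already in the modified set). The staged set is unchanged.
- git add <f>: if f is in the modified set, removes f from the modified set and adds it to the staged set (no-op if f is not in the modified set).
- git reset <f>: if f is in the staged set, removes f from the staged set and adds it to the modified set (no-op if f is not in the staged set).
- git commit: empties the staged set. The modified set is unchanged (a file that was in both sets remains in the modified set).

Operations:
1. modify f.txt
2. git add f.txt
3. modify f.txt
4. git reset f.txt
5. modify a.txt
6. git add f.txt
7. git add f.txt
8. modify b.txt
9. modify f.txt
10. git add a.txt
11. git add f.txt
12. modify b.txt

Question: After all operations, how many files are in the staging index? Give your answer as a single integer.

Answer: 2

Derivation:
After op 1 (modify f.txt): modified={f.txt} staged={none}
After op 2 (git add f.txt): modified={none} staged={f.txt}
After op 3 (modify f.txt): modified={f.txt} staged={f.txt}
After op 4 (git reset f.txt): modified={f.txt} staged={none}
After op 5 (modify a.txt): modified={a.txt, f.txt} staged={none}
After op 6 (git add f.txt): modified={a.txt} staged={f.txt}
After op 7 (git add f.txt): modified={a.txt} staged={f.txt}
After op 8 (modify b.txt): modified={a.txt, b.txt} staged={f.txt}
After op 9 (modify f.txt): modified={a.txt, b.txt, f.txt} staged={f.txt}
After op 10 (git add a.txt): modified={b.txt, f.txt} staged={a.txt, f.txt}
After op 11 (git add f.txt): modified={b.txt} staged={a.txt, f.txt}
After op 12 (modify b.txt): modified={b.txt} staged={a.txt, f.txt}
Final staged set: {a.txt, f.txt} -> count=2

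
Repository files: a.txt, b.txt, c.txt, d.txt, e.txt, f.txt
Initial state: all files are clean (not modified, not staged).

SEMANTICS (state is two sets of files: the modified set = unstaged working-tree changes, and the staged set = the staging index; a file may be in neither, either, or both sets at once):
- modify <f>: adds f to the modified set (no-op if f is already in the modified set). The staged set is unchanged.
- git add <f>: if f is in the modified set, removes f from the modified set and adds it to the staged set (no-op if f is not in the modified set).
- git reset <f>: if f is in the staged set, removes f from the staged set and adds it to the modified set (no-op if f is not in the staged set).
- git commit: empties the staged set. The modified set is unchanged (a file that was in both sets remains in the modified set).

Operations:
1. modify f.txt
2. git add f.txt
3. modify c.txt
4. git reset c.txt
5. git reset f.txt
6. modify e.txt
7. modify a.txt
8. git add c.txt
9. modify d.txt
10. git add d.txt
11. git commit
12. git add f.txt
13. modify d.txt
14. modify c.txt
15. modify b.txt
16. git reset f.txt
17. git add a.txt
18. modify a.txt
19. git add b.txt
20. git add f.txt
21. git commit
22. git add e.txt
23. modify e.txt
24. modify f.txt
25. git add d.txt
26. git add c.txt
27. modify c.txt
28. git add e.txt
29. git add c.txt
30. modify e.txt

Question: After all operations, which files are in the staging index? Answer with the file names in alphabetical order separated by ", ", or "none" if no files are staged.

After op 1 (modify f.txt): modified={f.txt} staged={none}
After op 2 (git add f.txt): modified={none} staged={f.txt}
After op 3 (modify c.txt): modified={c.txt} staged={f.txt}
After op 4 (git reset c.txt): modified={c.txt} staged={f.txt}
After op 5 (git reset f.txt): modified={c.txt, f.txt} staged={none}
After op 6 (modify e.txt): modified={c.txt, e.txt, f.txt} staged={none}
After op 7 (modify a.txt): modified={a.txt, c.txt, e.txt, f.txt} staged={none}
After op 8 (git add c.txt): modified={a.txt, e.txt, f.txt} staged={c.txt}
After op 9 (modify d.txt): modified={a.txt, d.txt, e.txt, f.txt} staged={c.txt}
After op 10 (git add d.txt): modified={a.txt, e.txt, f.txt} staged={c.txt, d.txt}
After op 11 (git commit): modified={a.txt, e.txt, f.txt} staged={none}
After op 12 (git add f.txt): modified={a.txt, e.txt} staged={f.txt}
After op 13 (modify d.txt): modified={a.txt, d.txt, e.txt} staged={f.txt}
After op 14 (modify c.txt): modified={a.txt, c.txt, d.txt, e.txt} staged={f.txt}
After op 15 (modify b.txt): modified={a.txt, b.txt, c.txt, d.txt, e.txt} staged={f.txt}
After op 16 (git reset f.txt): modified={a.txt, b.txt, c.txt, d.txt, e.txt, f.txt} staged={none}
After op 17 (git add a.txt): modified={b.txt, c.txt, d.txt, e.txt, f.txt} staged={a.txt}
After op 18 (modify a.txt): modified={a.txt, b.txt, c.txt, d.txt, e.txt, f.txt} staged={a.txt}
After op 19 (git add b.txt): modified={a.txt, c.txt, d.txt, e.txt, f.txt} staged={a.txt, b.txt}
After op 20 (git add f.txt): modified={a.txt, c.txt, d.txt, e.txt} staged={a.txt, b.txt, f.txt}
After op 21 (git commit): modified={a.txt, c.txt, d.txt, e.txt} staged={none}
After op 22 (git add e.txt): modified={a.txt, c.txt, d.txt} staged={e.txt}
After op 23 (modify e.txt): modified={a.txt, c.txt, d.txt, e.txt} staged={e.txt}
After op 24 (modify f.txt): modified={a.txt, c.txt, d.txt, e.txt, f.txt} staged={e.txt}
After op 25 (git add d.txt): modified={a.txt, c.txt, e.txt, f.txt} staged={d.txt, e.txt}
After op 26 (git add c.txt): modified={a.txt, e.txt, f.txt} staged={c.txt, d.txt, e.txt}
After op 27 (modify c.txt): modified={a.txt, c.txt, e.txt, f.txt} staged={c.txt, d.txt, e.txt}
After op 28 (git add e.txt): modified={a.txt, c.txt, f.txt} staged={c.txt, d.txt, e.txt}
After op 29 (git add c.txt): modified={a.txt, f.txt} staged={c.txt, d.txt, e.txt}
After op 30 (modify e.txt): modified={a.txt, e.txt, f.txt} staged={c.txt, d.txt, e.txt}

Answer: c.txt, d.txt, e.txt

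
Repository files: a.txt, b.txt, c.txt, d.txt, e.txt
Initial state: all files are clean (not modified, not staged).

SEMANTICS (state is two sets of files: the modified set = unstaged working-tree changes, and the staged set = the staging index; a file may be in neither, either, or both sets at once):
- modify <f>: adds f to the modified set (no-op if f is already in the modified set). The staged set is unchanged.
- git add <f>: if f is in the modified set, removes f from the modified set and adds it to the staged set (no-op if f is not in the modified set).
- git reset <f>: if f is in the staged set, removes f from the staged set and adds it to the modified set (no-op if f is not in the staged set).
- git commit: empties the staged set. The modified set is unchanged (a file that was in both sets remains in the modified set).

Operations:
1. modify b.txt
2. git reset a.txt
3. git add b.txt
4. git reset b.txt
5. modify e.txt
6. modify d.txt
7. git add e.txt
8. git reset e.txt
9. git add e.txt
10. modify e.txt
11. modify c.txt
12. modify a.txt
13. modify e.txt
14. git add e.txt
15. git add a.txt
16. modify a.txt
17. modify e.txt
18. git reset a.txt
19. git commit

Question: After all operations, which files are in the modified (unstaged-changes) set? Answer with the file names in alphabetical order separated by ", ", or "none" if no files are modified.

After op 1 (modify b.txt): modified={b.txt} staged={none}
After op 2 (git reset a.txt): modified={b.txt} staged={none}
After op 3 (git add b.txt): modified={none} staged={b.txt}
After op 4 (git reset b.txt): modified={b.txt} staged={none}
After op 5 (modify e.txt): modified={b.txt, e.txt} staged={none}
After op 6 (modify d.txt): modified={b.txt, d.txt, e.txt} staged={none}
After op 7 (git add e.txt): modified={b.txt, d.txt} staged={e.txt}
After op 8 (git reset e.txt): modified={b.txt, d.txt, e.txt} staged={none}
After op 9 (git add e.txt): modified={b.txt, d.txt} staged={e.txt}
After op 10 (modify e.txt): modified={b.txt, d.txt, e.txt} staged={e.txt}
After op 11 (modify c.txt): modified={b.txt, c.txt, d.txt, e.txt} staged={e.txt}
After op 12 (modify a.txt): modified={a.txt, b.txt, c.txt, d.txt, e.txt} staged={e.txt}
After op 13 (modify e.txt): modified={a.txt, b.txt, c.txt, d.txt, e.txt} staged={e.txt}
After op 14 (git add e.txt): modified={a.txt, b.txt, c.txt, d.txt} staged={e.txt}
After op 15 (git add a.txt): modified={b.txt, c.txt, d.txt} staged={a.txt, e.txt}
After op 16 (modify a.txt): modified={a.txt, b.txt, c.txt, d.txt} staged={a.txt, e.txt}
After op 17 (modify e.txt): modified={a.txt, b.txt, c.txt, d.txt, e.txt} staged={a.txt, e.txt}
After op 18 (git reset a.txt): modified={a.txt, b.txt, c.txt, d.txt, e.txt} staged={e.txt}
After op 19 (git commit): modified={a.txt, b.txt, c.txt, d.txt, e.txt} staged={none}

Answer: a.txt, b.txt, c.txt, d.txt, e.txt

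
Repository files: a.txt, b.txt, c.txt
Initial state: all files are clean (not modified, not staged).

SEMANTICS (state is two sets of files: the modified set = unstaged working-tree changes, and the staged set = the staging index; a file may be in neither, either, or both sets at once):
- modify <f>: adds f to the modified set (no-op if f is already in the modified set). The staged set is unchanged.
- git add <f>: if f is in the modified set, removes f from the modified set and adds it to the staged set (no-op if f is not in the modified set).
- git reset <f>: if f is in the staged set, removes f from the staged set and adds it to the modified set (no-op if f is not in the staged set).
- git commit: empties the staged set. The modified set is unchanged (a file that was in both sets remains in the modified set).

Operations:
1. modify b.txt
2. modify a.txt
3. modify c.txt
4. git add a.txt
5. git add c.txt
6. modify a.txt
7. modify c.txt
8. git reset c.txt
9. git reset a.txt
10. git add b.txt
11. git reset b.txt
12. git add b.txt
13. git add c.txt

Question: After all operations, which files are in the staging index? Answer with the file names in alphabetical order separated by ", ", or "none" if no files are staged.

After op 1 (modify b.txt): modified={b.txt} staged={none}
After op 2 (modify a.txt): modified={a.txt, b.txt} staged={none}
After op 3 (modify c.txt): modified={a.txt, b.txt, c.txt} staged={none}
After op 4 (git add a.txt): modified={b.txt, c.txt} staged={a.txt}
After op 5 (git add c.txt): modified={b.txt} staged={a.txt, c.txt}
After op 6 (modify a.txt): modified={a.txt, b.txt} staged={a.txt, c.txt}
After op 7 (modify c.txt): modified={a.txt, b.txt, c.txt} staged={a.txt, c.txt}
After op 8 (git reset c.txt): modified={a.txt, b.txt, c.txt} staged={a.txt}
After op 9 (git reset a.txt): modified={a.txt, b.txt, c.txt} staged={none}
After op 10 (git add b.txt): modified={a.txt, c.txt} staged={b.txt}
After op 11 (git reset b.txt): modified={a.txt, b.txt, c.txt} staged={none}
After op 12 (git add b.txt): modified={a.txt, c.txt} staged={b.txt}
After op 13 (git add c.txt): modified={a.txt} staged={b.txt, c.txt}

Answer: b.txt, c.txt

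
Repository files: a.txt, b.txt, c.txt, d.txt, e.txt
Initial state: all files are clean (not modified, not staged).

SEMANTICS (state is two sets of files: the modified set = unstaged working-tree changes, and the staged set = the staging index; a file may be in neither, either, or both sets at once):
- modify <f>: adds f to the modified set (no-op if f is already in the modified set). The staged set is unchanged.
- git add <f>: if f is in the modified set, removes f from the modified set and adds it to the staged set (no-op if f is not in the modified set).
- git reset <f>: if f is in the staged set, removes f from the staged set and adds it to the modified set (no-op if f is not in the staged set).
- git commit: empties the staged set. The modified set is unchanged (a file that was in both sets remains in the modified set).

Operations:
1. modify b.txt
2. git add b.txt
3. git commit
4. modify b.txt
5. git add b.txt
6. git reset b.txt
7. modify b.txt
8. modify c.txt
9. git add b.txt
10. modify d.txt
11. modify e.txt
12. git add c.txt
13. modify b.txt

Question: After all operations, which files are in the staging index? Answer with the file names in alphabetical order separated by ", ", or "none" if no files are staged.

Answer: b.txt, c.txt

Derivation:
After op 1 (modify b.txt): modified={b.txt} staged={none}
After op 2 (git add b.txt): modified={none} staged={b.txt}
After op 3 (git commit): modified={none} staged={none}
After op 4 (modify b.txt): modified={b.txt} staged={none}
After op 5 (git add b.txt): modified={none} staged={b.txt}
After op 6 (git reset b.txt): modified={b.txt} staged={none}
After op 7 (modify b.txt): modified={b.txt} staged={none}
After op 8 (modify c.txt): modified={b.txt, c.txt} staged={none}
After op 9 (git add b.txt): modified={c.txt} staged={b.txt}
After op 10 (modify d.txt): modified={c.txt, d.txt} staged={b.txt}
After op 11 (modify e.txt): modified={c.txt, d.txt, e.txt} staged={b.txt}
After op 12 (git add c.txt): modified={d.txt, e.txt} staged={b.txt, c.txt}
After op 13 (modify b.txt): modified={b.txt, d.txt, e.txt} staged={b.txt, c.txt}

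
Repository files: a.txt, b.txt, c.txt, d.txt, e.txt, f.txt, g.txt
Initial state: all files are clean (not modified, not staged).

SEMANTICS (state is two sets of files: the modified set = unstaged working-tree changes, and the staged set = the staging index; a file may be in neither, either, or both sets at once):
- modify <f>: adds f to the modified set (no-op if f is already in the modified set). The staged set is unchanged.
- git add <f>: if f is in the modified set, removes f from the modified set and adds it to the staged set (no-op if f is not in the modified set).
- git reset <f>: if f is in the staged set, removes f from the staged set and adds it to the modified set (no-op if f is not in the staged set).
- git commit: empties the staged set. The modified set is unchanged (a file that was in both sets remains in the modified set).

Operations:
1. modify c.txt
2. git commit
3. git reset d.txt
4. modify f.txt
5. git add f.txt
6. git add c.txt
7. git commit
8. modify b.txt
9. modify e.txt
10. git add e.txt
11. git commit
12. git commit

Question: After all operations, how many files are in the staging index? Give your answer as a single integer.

After op 1 (modify c.txt): modified={c.txt} staged={none}
After op 2 (git commit): modified={c.txt} staged={none}
After op 3 (git reset d.txt): modified={c.txt} staged={none}
After op 4 (modify f.txt): modified={c.txt, f.txt} staged={none}
After op 5 (git add f.txt): modified={c.txt} staged={f.txt}
After op 6 (git add c.txt): modified={none} staged={c.txt, f.txt}
After op 7 (git commit): modified={none} staged={none}
After op 8 (modify b.txt): modified={b.txt} staged={none}
After op 9 (modify e.txt): modified={b.txt, e.txt} staged={none}
After op 10 (git add e.txt): modified={b.txt} staged={e.txt}
After op 11 (git commit): modified={b.txt} staged={none}
After op 12 (git commit): modified={b.txt} staged={none}
Final staged set: {none} -> count=0

Answer: 0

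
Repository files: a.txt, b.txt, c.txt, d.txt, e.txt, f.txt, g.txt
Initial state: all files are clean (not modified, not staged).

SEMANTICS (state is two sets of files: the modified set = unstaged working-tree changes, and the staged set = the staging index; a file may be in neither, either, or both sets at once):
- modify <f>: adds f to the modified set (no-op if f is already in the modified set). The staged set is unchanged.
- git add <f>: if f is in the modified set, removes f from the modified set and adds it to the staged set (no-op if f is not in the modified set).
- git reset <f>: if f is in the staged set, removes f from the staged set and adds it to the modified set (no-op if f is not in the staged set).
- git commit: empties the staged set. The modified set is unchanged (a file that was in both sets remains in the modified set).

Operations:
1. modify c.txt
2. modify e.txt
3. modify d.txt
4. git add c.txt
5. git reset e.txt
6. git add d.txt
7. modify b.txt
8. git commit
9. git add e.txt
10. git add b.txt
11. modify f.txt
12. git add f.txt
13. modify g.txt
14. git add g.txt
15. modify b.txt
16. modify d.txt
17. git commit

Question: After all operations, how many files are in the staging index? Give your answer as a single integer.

After op 1 (modify c.txt): modified={c.txt} staged={none}
After op 2 (modify e.txt): modified={c.txt, e.txt} staged={none}
After op 3 (modify d.txt): modified={c.txt, d.txt, e.txt} staged={none}
After op 4 (git add c.txt): modified={d.txt, e.txt} staged={c.txt}
After op 5 (git reset e.txt): modified={d.txt, e.txt} staged={c.txt}
After op 6 (git add d.txt): modified={e.txt} staged={c.txt, d.txt}
After op 7 (modify b.txt): modified={b.txt, e.txt} staged={c.txt, d.txt}
After op 8 (git commit): modified={b.txt, e.txt} staged={none}
After op 9 (git add e.txt): modified={b.txt} staged={e.txt}
After op 10 (git add b.txt): modified={none} staged={b.txt, e.txt}
After op 11 (modify f.txt): modified={f.txt} staged={b.txt, e.txt}
After op 12 (git add f.txt): modified={none} staged={b.txt, e.txt, f.txt}
After op 13 (modify g.txt): modified={g.txt} staged={b.txt, e.txt, f.txt}
After op 14 (git add g.txt): modified={none} staged={b.txt, e.txt, f.txt, g.txt}
After op 15 (modify b.txt): modified={b.txt} staged={b.txt, e.txt, f.txt, g.txt}
After op 16 (modify d.txt): modified={b.txt, d.txt} staged={b.txt, e.txt, f.txt, g.txt}
After op 17 (git commit): modified={b.txt, d.txt} staged={none}
Final staged set: {none} -> count=0

Answer: 0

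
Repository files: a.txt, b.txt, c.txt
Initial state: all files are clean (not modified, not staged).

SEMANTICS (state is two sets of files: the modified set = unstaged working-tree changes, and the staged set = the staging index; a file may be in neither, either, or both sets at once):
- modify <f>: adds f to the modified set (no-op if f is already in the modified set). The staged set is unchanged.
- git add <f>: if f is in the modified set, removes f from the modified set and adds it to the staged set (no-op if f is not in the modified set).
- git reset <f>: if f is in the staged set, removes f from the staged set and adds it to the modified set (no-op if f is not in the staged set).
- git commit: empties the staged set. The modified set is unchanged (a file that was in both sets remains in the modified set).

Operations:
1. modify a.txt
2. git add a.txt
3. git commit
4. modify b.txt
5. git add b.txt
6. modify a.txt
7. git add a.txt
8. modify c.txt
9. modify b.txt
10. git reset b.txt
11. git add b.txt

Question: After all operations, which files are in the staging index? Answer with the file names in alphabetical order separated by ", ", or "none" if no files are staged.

After op 1 (modify a.txt): modified={a.txt} staged={none}
After op 2 (git add a.txt): modified={none} staged={a.txt}
After op 3 (git commit): modified={none} staged={none}
After op 4 (modify b.txt): modified={b.txt} staged={none}
After op 5 (git add b.txt): modified={none} staged={b.txt}
After op 6 (modify a.txt): modified={a.txt} staged={b.txt}
After op 7 (git add a.txt): modified={none} staged={a.txt, b.txt}
After op 8 (modify c.txt): modified={c.txt} staged={a.txt, b.txt}
After op 9 (modify b.txt): modified={b.txt, c.txt} staged={a.txt, b.txt}
After op 10 (git reset b.txt): modified={b.txt, c.txt} staged={a.txt}
After op 11 (git add b.txt): modified={c.txt} staged={a.txt, b.txt}

Answer: a.txt, b.txt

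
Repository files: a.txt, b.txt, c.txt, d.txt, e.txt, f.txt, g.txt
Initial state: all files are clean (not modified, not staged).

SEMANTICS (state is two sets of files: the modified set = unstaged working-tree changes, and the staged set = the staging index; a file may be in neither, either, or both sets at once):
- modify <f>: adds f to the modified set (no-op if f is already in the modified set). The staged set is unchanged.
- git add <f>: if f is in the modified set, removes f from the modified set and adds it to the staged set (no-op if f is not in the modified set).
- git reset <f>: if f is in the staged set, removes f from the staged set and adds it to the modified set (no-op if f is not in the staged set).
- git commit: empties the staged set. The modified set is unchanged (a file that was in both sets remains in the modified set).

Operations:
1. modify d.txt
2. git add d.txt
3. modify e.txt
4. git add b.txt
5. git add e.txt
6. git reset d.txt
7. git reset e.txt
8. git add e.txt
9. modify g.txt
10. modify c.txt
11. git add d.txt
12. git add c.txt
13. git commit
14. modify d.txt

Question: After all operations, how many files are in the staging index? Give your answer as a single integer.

After op 1 (modify d.txt): modified={d.txt} staged={none}
After op 2 (git add d.txt): modified={none} staged={d.txt}
After op 3 (modify e.txt): modified={e.txt} staged={d.txt}
After op 4 (git add b.txt): modified={e.txt} staged={d.txt}
After op 5 (git add e.txt): modified={none} staged={d.txt, e.txt}
After op 6 (git reset d.txt): modified={d.txt} staged={e.txt}
After op 7 (git reset e.txt): modified={d.txt, e.txt} staged={none}
After op 8 (git add e.txt): modified={d.txt} staged={e.txt}
After op 9 (modify g.txt): modified={d.txt, g.txt} staged={e.txt}
After op 10 (modify c.txt): modified={c.txt, d.txt, g.txt} staged={e.txt}
After op 11 (git add d.txt): modified={c.txt, g.txt} staged={d.txt, e.txt}
After op 12 (git add c.txt): modified={g.txt} staged={c.txt, d.txt, e.txt}
After op 13 (git commit): modified={g.txt} staged={none}
After op 14 (modify d.txt): modified={d.txt, g.txt} staged={none}
Final staged set: {none} -> count=0

Answer: 0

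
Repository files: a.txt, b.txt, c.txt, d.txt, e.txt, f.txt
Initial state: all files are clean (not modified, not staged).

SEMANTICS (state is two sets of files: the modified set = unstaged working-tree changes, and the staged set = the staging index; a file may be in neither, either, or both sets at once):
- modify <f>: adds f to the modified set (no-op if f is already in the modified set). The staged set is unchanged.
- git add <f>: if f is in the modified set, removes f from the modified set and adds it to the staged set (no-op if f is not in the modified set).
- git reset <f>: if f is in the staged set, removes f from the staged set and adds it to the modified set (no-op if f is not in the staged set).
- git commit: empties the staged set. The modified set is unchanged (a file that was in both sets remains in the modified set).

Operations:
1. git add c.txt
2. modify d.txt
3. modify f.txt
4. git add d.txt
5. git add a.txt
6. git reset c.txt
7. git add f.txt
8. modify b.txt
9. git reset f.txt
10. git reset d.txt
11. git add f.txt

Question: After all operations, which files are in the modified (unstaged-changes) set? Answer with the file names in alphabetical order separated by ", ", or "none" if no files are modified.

Answer: b.txt, d.txt

Derivation:
After op 1 (git add c.txt): modified={none} staged={none}
After op 2 (modify d.txt): modified={d.txt} staged={none}
After op 3 (modify f.txt): modified={d.txt, f.txt} staged={none}
After op 4 (git add d.txt): modified={f.txt} staged={d.txt}
After op 5 (git add a.txt): modified={f.txt} staged={d.txt}
After op 6 (git reset c.txt): modified={f.txt} staged={d.txt}
After op 7 (git add f.txt): modified={none} staged={d.txt, f.txt}
After op 8 (modify b.txt): modified={b.txt} staged={d.txt, f.txt}
After op 9 (git reset f.txt): modified={b.txt, f.txt} staged={d.txt}
After op 10 (git reset d.txt): modified={b.txt, d.txt, f.txt} staged={none}
After op 11 (git add f.txt): modified={b.txt, d.txt} staged={f.txt}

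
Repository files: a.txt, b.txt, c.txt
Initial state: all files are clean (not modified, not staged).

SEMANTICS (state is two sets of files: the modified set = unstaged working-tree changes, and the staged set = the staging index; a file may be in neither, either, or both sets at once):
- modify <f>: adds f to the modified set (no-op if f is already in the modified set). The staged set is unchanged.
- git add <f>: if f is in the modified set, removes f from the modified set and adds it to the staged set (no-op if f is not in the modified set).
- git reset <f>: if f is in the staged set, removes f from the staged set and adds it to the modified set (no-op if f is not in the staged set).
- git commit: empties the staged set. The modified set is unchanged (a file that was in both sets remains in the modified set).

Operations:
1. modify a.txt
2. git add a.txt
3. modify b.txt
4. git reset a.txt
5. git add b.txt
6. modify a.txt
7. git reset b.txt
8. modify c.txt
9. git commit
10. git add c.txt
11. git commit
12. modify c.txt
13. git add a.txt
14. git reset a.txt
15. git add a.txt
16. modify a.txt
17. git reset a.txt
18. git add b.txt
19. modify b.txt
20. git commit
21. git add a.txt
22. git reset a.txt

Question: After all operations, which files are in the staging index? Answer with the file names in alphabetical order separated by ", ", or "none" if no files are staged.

After op 1 (modify a.txt): modified={a.txt} staged={none}
After op 2 (git add a.txt): modified={none} staged={a.txt}
After op 3 (modify b.txt): modified={b.txt} staged={a.txt}
After op 4 (git reset a.txt): modified={a.txt, b.txt} staged={none}
After op 5 (git add b.txt): modified={a.txt} staged={b.txt}
After op 6 (modify a.txt): modified={a.txt} staged={b.txt}
After op 7 (git reset b.txt): modified={a.txt, b.txt} staged={none}
After op 8 (modify c.txt): modified={a.txt, b.txt, c.txt} staged={none}
After op 9 (git commit): modified={a.txt, b.txt, c.txt} staged={none}
After op 10 (git add c.txt): modified={a.txt, b.txt} staged={c.txt}
After op 11 (git commit): modified={a.txt, b.txt} staged={none}
After op 12 (modify c.txt): modified={a.txt, b.txt, c.txt} staged={none}
After op 13 (git add a.txt): modified={b.txt, c.txt} staged={a.txt}
After op 14 (git reset a.txt): modified={a.txt, b.txt, c.txt} staged={none}
After op 15 (git add a.txt): modified={b.txt, c.txt} staged={a.txt}
After op 16 (modify a.txt): modified={a.txt, b.txt, c.txt} staged={a.txt}
After op 17 (git reset a.txt): modified={a.txt, b.txt, c.txt} staged={none}
After op 18 (git add b.txt): modified={a.txt, c.txt} staged={b.txt}
After op 19 (modify b.txt): modified={a.txt, b.txt, c.txt} staged={b.txt}
After op 20 (git commit): modified={a.txt, b.txt, c.txt} staged={none}
After op 21 (git add a.txt): modified={b.txt, c.txt} staged={a.txt}
After op 22 (git reset a.txt): modified={a.txt, b.txt, c.txt} staged={none}

Answer: none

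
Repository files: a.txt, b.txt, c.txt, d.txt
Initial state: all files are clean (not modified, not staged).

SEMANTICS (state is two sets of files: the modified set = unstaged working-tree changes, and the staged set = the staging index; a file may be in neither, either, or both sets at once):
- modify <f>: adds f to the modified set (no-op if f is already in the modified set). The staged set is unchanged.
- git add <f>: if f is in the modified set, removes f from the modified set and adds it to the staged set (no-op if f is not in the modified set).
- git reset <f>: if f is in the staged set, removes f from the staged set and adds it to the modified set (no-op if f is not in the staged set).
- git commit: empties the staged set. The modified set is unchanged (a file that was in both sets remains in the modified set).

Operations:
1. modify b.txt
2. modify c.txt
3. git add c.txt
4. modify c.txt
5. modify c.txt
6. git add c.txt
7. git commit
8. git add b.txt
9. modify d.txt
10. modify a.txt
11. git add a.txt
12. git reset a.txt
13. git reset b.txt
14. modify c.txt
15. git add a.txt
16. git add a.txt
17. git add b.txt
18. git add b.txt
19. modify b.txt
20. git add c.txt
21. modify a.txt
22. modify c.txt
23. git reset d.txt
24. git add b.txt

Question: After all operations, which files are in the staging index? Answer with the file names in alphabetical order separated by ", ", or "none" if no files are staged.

Answer: a.txt, b.txt, c.txt

Derivation:
After op 1 (modify b.txt): modified={b.txt} staged={none}
After op 2 (modify c.txt): modified={b.txt, c.txt} staged={none}
After op 3 (git add c.txt): modified={b.txt} staged={c.txt}
After op 4 (modify c.txt): modified={b.txt, c.txt} staged={c.txt}
After op 5 (modify c.txt): modified={b.txt, c.txt} staged={c.txt}
After op 6 (git add c.txt): modified={b.txt} staged={c.txt}
After op 7 (git commit): modified={b.txt} staged={none}
After op 8 (git add b.txt): modified={none} staged={b.txt}
After op 9 (modify d.txt): modified={d.txt} staged={b.txt}
After op 10 (modify a.txt): modified={a.txt, d.txt} staged={b.txt}
After op 11 (git add a.txt): modified={d.txt} staged={a.txt, b.txt}
After op 12 (git reset a.txt): modified={a.txt, d.txt} staged={b.txt}
After op 13 (git reset b.txt): modified={a.txt, b.txt, d.txt} staged={none}
After op 14 (modify c.txt): modified={a.txt, b.txt, c.txt, d.txt} staged={none}
After op 15 (git add a.txt): modified={b.txt, c.txt, d.txt} staged={a.txt}
After op 16 (git add a.txt): modified={b.txt, c.txt, d.txt} staged={a.txt}
After op 17 (git add b.txt): modified={c.txt, d.txt} staged={a.txt, b.txt}
After op 18 (git add b.txt): modified={c.txt, d.txt} staged={a.txt, b.txt}
After op 19 (modify b.txt): modified={b.txt, c.txt, d.txt} staged={a.txt, b.txt}
After op 20 (git add c.txt): modified={b.txt, d.txt} staged={a.txt, b.txt, c.txt}
After op 21 (modify a.txt): modified={a.txt, b.txt, d.txt} staged={a.txt, b.txt, c.txt}
After op 22 (modify c.txt): modified={a.txt, b.txt, c.txt, d.txt} staged={a.txt, b.txt, c.txt}
After op 23 (git reset d.txt): modified={a.txt, b.txt, c.txt, d.txt} staged={a.txt, b.txt, c.txt}
After op 24 (git add b.txt): modified={a.txt, c.txt, d.txt} staged={a.txt, b.txt, c.txt}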